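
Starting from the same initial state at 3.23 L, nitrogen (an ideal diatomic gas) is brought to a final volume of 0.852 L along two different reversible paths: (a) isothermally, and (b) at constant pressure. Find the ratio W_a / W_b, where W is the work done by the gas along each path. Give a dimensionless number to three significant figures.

Path (a) isothermal: W = P₁V₁ ln(V₂/V₁) → W_a/(P₁V₁) = -1.333.
Path (b) isobaric: W = P₁(V₂ − V₁) → W_b/(P₁V₁) = -0.7362.
W_a / W_b = -1.333 / -0.7362 = 1.81.

W_a / W_b ≈ 1.81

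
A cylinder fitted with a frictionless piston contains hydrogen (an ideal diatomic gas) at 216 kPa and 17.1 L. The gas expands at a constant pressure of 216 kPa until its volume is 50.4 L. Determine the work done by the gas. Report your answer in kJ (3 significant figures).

Isobaric: W = P ΔV.
W = (216 kPa)(50.4 − 17.1 L) = (216)(33.3) = 7193 J.

W ≈ 7.19 kJ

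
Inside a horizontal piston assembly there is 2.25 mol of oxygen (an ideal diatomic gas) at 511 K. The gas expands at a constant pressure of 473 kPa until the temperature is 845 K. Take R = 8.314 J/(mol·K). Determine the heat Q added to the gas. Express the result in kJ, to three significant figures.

Isobaric: W = nRΔT = (2.25)(8.314)(334) = 6248 J.
ΔU = nCᵥΔT with Cᵥ = 5R/2: ΔU = (2.25)(20.79)(334) = 15620 J.
Q = ΔU + W = 15620 + 6248 = 21868 J.

Q ≈ 21.9 kJ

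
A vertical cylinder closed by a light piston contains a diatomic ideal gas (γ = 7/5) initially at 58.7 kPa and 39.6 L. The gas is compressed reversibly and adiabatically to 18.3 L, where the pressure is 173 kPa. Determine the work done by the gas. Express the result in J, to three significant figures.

Adiabatic: W = (P₁V₁ − P₂V₂)/(γ − 1) with γ = 7/5.
P₁V₁ = 2325 J, P₂V₂ = 3166 J.
W = (2325 − 3166) / 0.4 = -2103 J.

W ≈ -2100 J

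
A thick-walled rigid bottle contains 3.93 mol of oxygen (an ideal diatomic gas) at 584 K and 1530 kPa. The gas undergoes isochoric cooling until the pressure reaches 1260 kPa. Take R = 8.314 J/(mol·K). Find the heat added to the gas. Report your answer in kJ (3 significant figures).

Q ≈ -8.42 kJ

Constant volume ⇒ W = 0, so Q = ΔU = nCᵥΔT with Cᵥ = 5R/2 = 20.79 J/(mol·K).
At constant V, T₂/T₁ = P₂/P₁ ⇒ ΔT = T₁(P₂/P₁ − 1) = 584·(1260/1530 − 1) = -103.1 K.
ΔU = (3.93)(20.79)(-103.1) = -8418 J.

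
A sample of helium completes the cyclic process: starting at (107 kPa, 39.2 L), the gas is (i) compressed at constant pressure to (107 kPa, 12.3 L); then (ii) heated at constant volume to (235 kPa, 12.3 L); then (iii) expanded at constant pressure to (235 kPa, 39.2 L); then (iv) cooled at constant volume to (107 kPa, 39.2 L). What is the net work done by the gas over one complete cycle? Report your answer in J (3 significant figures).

Constant-volume legs do no work.
W(i) = (107)(12.3 − 39.2) = -2878 J; W(iii) = (235)(39.2 − 12.3) = 6322 J.
W_net = -2878 + 6322 = 3443 J (the clockwise enclosed area).

W_net ≈ 3440 J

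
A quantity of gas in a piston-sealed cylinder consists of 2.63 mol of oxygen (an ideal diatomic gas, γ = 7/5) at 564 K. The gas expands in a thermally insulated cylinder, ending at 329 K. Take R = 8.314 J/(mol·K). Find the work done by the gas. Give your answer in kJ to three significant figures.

W ≈ 12.8 kJ

Adiabatic ⇒ Q = 0, so W_by = −ΔU = nCᵥ(T₁ − T₂).
Cᵥ = 5R/2 = 20.79 J/(mol·K).
W = (2.63)(20.79)(564 − 329) = 12846 J.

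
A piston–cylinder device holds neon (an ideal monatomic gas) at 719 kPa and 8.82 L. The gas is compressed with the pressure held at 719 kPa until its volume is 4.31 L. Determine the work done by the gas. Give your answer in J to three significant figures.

Isobaric: W = P ΔV.
W = (719 kPa)(4.31 − 8.82 L) = (719)(-4.51) = -3243 J.

W ≈ -3240 J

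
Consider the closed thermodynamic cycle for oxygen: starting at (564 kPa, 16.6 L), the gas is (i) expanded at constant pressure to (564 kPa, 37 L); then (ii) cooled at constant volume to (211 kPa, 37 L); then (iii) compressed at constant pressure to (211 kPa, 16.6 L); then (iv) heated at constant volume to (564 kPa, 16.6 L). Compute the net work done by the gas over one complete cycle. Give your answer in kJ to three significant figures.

W_net ≈ 7.20 kJ

Constant-volume legs do no work.
W(i) = (564)(37 − 16.6) = 11506 J; W(iii) = (211)(16.6 − 37) = -4304 J.
W_net = 11506 − 4304 = 7201 J (the clockwise enclosed area).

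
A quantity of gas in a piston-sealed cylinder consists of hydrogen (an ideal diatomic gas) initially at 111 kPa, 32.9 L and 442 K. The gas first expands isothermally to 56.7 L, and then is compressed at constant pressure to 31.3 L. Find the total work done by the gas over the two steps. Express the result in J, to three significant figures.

W_total ≈ 352 J

Step 1 (isothermal): W = P₁V₁ ln(V₂/V₁) = (3652) ln(56.7/32.9) = 1988 J.
After step 1: P = 64.41 kPa, V = 56.7 L, T = 442 K.
Step 2 (isobaric): W = PΔV = (64.41 kPa)(31.3 − 56.7 L) = -1636 J.
W_total = 1988 − 1636 = 351.8 J.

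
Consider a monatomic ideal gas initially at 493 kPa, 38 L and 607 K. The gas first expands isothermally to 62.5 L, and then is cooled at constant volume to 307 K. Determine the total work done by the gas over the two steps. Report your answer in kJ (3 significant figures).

W_total ≈ 9.32 kJ

Step 1 (isothermal): W = P₁V₁ ln(V₂/V₁) = (18734) ln(62.5/38) = 9322 J.
Step 2 (isochoric): W = 0 (constant volume).
W_total = 9322 + 0 = 9322 J.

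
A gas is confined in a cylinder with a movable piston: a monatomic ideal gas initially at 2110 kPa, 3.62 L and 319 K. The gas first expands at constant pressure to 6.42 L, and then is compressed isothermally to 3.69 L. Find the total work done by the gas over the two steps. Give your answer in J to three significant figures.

W_total ≈ -1590 J

Step 1 (isobaric): W = PΔV = (2110 kPa)(6.42 − 3.62 L) = 5908 J.
After step 1: P = 2110 kPa, V = 6.42 L, T = 565.7 K.
Step 2 (isothermal): W = P₁V₁ ln(V₂/V₁) = (13546) ln(3.69/6.42) = -7502 J.
W_total = 5908 − 7502 = -1594 J.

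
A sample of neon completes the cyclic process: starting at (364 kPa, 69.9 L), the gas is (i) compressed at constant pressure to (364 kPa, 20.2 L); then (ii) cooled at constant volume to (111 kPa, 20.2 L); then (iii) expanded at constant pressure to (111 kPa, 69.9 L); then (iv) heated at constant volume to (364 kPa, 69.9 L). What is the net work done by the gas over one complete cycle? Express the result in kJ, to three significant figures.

W_net ≈ -12.6 kJ

Constant-volume legs do no work.
W(i) = (364)(20.2 − 69.9) = -18091 J; W(iii) = (111)(69.9 − 20.2) = 5517 J.
W_net = -18091 + 5517 = -12574 J (the counter-clockwise enclosed area).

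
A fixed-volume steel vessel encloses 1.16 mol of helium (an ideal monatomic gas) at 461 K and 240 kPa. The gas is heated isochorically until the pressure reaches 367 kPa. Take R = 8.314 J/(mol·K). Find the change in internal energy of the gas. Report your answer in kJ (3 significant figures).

ΔU ≈ 3.53 kJ

Constant volume ⇒ W = 0, so Q = ΔU = nCᵥΔT with Cᵥ = 3R/2 = 12.47 J/(mol·K).
At constant V, T₂/T₁ = P₂/P₁ ⇒ ΔT = T₁(P₂/P₁ − 1) = 461·(367/240 − 1) = 243.9 K.
ΔU = (1.16)(12.47)(243.9) = 3529 J.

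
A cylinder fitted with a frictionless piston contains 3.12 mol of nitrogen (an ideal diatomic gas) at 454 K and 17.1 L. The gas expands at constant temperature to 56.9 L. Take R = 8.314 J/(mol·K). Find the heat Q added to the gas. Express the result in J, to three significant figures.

Isothermal ⇒ ΔU = 0, so Q = W = nRT ln(V₂/V₁).
Q = (3.12)(8.314)(454) ln(56.9/17.1) = 11777 × 1.202 = 14158 J.

Q ≈ 14200 J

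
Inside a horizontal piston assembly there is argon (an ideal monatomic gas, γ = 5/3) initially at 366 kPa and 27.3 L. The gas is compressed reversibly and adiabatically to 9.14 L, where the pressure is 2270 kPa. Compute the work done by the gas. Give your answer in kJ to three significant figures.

W ≈ -16.1 kJ

Adiabatic: W = (P₁V₁ − P₂V₂)/(γ − 1) with γ = 5/3.
P₁V₁ = 9992 J, P₂V₂ = 20748 J.
W = (9992 − 20748) / 0.6667 = -16134 J.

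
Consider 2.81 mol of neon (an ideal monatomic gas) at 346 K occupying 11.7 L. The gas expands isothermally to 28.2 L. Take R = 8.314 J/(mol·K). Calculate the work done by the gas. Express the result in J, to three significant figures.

W ≈ 7110 J

Isothermal: W = nRT ln(V₂/V₁).
W = (2.81)(8.314)(346) × ln(28.2/11.7)
  = 8083 × 0.8797
W_by_gas = 7111 J.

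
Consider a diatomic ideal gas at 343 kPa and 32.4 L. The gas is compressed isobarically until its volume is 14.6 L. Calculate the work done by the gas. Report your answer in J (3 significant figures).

W ≈ -6110 J

Isobaric: W = P ΔV.
W = (343 kPa)(14.6 − 32.4 L) = (343)(-17.8) = -6105 J.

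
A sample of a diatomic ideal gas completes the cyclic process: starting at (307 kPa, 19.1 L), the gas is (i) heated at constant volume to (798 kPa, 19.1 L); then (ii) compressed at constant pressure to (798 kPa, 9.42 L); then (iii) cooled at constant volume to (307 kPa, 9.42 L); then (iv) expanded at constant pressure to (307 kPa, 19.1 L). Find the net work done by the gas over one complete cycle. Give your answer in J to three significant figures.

Constant-volume legs do no work.
W(ii) = (798)(9.42 − 19.1) = -7725 J; W(iv) = (307)(19.1 − 9.42) = 2972 J.
W_net = -7725 + 2972 = -4753 J (the counter-clockwise enclosed area).

W_net ≈ -4750 J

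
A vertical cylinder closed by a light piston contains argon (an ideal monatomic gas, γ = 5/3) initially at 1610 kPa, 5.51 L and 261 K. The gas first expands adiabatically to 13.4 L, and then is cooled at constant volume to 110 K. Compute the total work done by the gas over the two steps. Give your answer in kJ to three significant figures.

Step 1 (adiabatic): W = (P₁V₁ − P₂V₂)/(γ−1) = (8871 − 4905)/0.667 = 5949 J.
Step 2 (isochoric): W = 0 (constant volume).
W_total = 5949 + 0 = 5949 J.

W_total ≈ 5.95 kJ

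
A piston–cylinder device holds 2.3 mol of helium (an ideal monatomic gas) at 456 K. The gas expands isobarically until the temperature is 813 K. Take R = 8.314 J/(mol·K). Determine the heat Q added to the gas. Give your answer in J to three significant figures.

Isobaric: W = nRΔT = (2.3)(8.314)(357) = 6827 J.
ΔU = nCᵥΔT with Cᵥ = 3R/2: ΔU = (2.3)(12.47)(357) = 10240 J.
Q = ΔU + W = 10240 + 6827 = 17067 J.

Q ≈ 17100 J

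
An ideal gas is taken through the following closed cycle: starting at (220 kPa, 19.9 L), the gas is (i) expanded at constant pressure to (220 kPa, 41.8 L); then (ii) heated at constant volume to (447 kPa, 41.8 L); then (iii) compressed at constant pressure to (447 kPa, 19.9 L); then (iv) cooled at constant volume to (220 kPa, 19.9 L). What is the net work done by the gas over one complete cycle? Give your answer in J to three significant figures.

W_net ≈ -4970 J

Constant-volume legs do no work.
W(i) = (220)(41.8 − 19.9) = 4818 J; W(iii) = (447)(19.9 − 41.8) = -9789 J.
W_net = 4818 − 9789 = -4971 J (the counter-clockwise enclosed area).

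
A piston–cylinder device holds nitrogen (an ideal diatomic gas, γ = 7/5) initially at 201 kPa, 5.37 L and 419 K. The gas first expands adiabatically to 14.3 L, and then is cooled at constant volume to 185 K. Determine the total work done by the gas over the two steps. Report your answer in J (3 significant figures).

W_total ≈ 875 J

Step 1 (adiabatic): W = (P₁V₁ − P₂V₂)/(γ−1) = (1079 − 729.5)/0.4 = 874.7 J.
Step 2 (isochoric): W = 0 (constant volume).
W_total = 874.7 + 0 = 874.7 J.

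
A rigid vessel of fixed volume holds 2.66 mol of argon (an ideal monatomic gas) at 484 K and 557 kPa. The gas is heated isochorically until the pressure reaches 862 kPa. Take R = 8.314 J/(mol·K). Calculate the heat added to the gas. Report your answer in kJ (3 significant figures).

Constant volume ⇒ W = 0, so Q = ΔU = nCᵥΔT with Cᵥ = 3R/2 = 12.47 J/(mol·K).
At constant V, T₂/T₁ = P₂/P₁ ⇒ ΔT = T₁(P₂/P₁ − 1) = 484·(862/557 − 1) = 265 K.
ΔU = (2.66)(12.47)(265) = 8792 J.

Q ≈ 8.79 kJ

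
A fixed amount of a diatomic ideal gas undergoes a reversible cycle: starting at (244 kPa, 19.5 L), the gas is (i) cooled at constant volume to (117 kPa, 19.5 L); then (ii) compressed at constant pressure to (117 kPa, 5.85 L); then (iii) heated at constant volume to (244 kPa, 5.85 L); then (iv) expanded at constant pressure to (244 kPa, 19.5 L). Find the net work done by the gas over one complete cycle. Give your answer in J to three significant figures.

W_net ≈ 1730 J

Constant-volume legs do no work.
W(ii) = (117)(5.85 − 19.5) = -1597 J; W(iv) = (244)(19.5 − 5.85) = 3331 J.
W_net = -1597 + 3331 = 1734 J (the clockwise enclosed area).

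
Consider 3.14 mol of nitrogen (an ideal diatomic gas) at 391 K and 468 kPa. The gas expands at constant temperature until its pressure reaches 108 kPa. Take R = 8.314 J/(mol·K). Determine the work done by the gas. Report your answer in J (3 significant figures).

W ≈ 15000 J

Isothermal process: W = nRT ln(V₂/V₁) = nRT ln(P₁/P₂).
W = (3.14)(8.314)(391) × ln(468/108)
  = 10207 × ln(4.333) = 10207 × 1.466
W_by_gas = 14968 J.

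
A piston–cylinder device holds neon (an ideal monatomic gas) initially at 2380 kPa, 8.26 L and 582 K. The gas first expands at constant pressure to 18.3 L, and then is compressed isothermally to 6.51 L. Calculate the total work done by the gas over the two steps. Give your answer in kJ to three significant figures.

W_total ≈ -21.1 kJ

Step 1 (isobaric): W = PΔV = (2380 kPa)(18.3 − 8.26 L) = 23895 J.
After step 1: P = 2380 kPa, V = 18.3 L, T = 1289 K.
Step 2 (isothermal): W = P₁V₁ ln(V₂/V₁) = (43554) ln(6.51/18.3) = -45016 J.
W_total = 23895 − 45016 = -21121 J.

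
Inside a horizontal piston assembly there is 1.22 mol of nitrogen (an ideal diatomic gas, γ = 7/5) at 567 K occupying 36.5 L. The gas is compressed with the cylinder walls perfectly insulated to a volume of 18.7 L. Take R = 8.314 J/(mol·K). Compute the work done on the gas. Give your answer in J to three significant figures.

Adiabatic: TV^(γ−1) = const with γ = 7/5.
T₂ = T₁ (V₁/V₂)^(γ−1) = 567 × (36.5/18.7)^0.4 = 567 × 1.307 = 740.9 K.
W_by = nCᵥ(T₁ − T₂) = (1.22)(20.79)(567 − 740.9) = -4410 J.
Work on gas = −W_by = 4410 J.

W ≈ 4410 J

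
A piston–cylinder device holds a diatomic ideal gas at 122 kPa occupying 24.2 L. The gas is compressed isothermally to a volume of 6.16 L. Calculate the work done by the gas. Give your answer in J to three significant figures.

W ≈ -4040 J

Isothermal: W = nRT ln(V₂/V₁) = P₁V₁ ln(V₂/V₁).
P₁V₁ = (122 kPa)(24.2 L) = 2952 J.
W = 2952 × ln(6.16/24.2) = 2952 × -1.368
W_by_gas = -4040 J.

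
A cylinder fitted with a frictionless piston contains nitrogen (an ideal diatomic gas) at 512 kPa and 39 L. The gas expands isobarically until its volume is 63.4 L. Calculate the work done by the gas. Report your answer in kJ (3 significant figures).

Isobaric: W = P ΔV.
W = (512 kPa)(63.4 − 39 L) = (512)(24.4) = 12493 J.

W ≈ 12.5 kJ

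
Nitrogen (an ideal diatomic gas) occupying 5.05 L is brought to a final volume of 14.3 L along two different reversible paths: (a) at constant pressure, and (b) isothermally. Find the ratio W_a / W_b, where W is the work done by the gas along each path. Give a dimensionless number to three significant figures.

W_a / W_b ≈ 1.76

Path (a) isobaric: W = P₁(V₂ − V₁) → W_a/(P₁V₁) = 1.832.
Path (b) isothermal: W = P₁V₁ ln(V₂/V₁) → W_b/(P₁V₁) = 1.041.
W_a / W_b = 1.832 / 1.041 = 1.76.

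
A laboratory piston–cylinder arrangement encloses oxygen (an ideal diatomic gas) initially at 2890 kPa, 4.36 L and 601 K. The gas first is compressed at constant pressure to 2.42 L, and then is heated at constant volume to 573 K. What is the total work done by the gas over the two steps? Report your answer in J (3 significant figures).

W_total ≈ -5610 J

Step 1 (isobaric): W = PΔV = (2890 kPa)(2.42 − 4.36 L) = -5607 J.
Step 2 (isochoric): W = 0 (constant volume).
W_total = -5607 + 0 = -5607 J.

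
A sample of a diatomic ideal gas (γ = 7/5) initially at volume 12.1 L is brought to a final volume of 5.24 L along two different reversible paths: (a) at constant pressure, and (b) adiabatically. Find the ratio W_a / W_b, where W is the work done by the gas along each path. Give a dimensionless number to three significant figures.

W_a / W_b ≈ 0.570

Path (a) isobaric: W = P₁(V₂ − V₁) → W_a/(P₁V₁) = -0.5669.
Path (b) adiabatic: W = P₁V₁(1 − (V₁/V₂)^(γ−1))/(γ−1) → W_b/(P₁V₁) = -0.994.
W_a / W_b = -0.5669 / -0.994 = 0.5704.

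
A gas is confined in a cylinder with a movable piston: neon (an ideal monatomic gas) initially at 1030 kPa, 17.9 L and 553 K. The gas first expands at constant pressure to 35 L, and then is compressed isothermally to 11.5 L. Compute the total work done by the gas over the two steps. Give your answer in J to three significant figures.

W_total ≈ -22500 J

Step 1 (isobaric): W = PΔV = (1030 kPa)(35 − 17.9 L) = 17613 J.
After step 1: P = 1030 kPa, V = 35 L, T = 1081 K.
Step 2 (isothermal): W = P₁V₁ ln(V₂/V₁) = (36050) ln(11.5/35) = -40124 J.
W_total = 17613 − 40124 = -22511 J.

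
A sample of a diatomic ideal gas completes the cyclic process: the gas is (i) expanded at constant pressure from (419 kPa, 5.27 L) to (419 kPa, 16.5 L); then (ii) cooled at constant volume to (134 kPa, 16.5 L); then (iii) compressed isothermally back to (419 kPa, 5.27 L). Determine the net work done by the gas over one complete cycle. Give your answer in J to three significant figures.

Leg (i): W = PΔV = (419)(16.5 − 5.27) = 4705 J.
Leg (ii): W = 0.
Leg (iii): W = PᵢVᵢ ln(V_f/Vᵢ) = (2211) ln(5.27/16.5) = -2523 J.
W_net = 4705 − 2523 = 2182 J.

W_net ≈ 2180 J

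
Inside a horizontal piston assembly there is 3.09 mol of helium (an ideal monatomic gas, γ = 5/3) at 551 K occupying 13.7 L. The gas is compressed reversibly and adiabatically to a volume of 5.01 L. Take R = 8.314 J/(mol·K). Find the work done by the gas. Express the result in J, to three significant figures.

Adiabatic: TV^(γ−1) = const with γ = 5/3.
T₂ = T₁ (V₁/V₂)^(γ−1) = 551 × (13.7/5.01)^0.667 = 551 × 1.955 = 1077 K.
W_by = nCᵥ(T₁ − T₂) = (3.09)(12.47)(551 − 1077) = -20288 J.

W ≈ -20300 J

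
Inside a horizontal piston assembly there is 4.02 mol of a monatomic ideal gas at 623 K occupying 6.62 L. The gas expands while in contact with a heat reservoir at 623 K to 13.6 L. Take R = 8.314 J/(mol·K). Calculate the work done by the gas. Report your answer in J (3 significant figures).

Isothermal: W = nRT ln(V₂/V₁).
W = (4.02)(8.314)(623) × ln(13.6/6.62)
  = 20822 × 0.72
W_by_gas = 14991 J.

W ≈ 15000 J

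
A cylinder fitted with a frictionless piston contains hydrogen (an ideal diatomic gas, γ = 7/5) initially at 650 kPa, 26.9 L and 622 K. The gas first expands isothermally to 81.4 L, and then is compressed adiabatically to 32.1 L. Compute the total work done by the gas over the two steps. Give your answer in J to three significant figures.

W_total ≈ -351 J

Step 1 (isothermal): W = P₁V₁ ln(V₂/V₁) = (17485) ln(81.4/26.9) = 19360 J.
After step 1: P = 214.8 kPa, V = 81.4 L, T = 622 K.
Step 2 (adiabatic): W = (P₁V₁ − P₂V₂)/(γ−1) = (17485 − 25370)/0.4 = -19711 J.
W_total = 19360 − 19711 = -351.2 J.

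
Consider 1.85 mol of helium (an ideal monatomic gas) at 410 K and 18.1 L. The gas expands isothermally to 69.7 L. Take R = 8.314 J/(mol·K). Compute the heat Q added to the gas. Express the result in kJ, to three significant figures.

Isothermal ⇒ ΔU = 0, so Q = W = nRT ln(V₂/V₁).
Q = (1.85)(8.314)(410) ln(69.7/18.1) = 6306 × 1.348 = 8503 J.

Q ≈ 8.50 kJ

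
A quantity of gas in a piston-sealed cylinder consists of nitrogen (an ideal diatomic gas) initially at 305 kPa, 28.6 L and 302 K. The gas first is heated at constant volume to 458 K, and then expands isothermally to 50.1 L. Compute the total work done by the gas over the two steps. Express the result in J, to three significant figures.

Step 1 (isochoric): W = 0 (constant volume).
After step 1: P = 462.5 kPa (V unchanged).
Step 2 (isothermal): W = P₁V₁ ln(V₂/V₁) = (13229) ln(50.1/28.6) = 7416 J.
W_total = 0 + 7416 = 7416 J.

W_total ≈ 7420 J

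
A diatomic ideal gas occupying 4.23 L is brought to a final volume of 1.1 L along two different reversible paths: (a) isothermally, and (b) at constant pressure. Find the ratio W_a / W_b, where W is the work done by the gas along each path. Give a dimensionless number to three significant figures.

W_a / W_b ≈ 1.82

Path (a) isothermal: W = P₁V₁ ln(V₂/V₁) → W_a/(P₁V₁) = -1.347.
Path (b) isobaric: W = P₁(V₂ − V₁) → W_b/(P₁V₁) = -0.74.
W_a / W_b = -1.347 / -0.74 = 1.82.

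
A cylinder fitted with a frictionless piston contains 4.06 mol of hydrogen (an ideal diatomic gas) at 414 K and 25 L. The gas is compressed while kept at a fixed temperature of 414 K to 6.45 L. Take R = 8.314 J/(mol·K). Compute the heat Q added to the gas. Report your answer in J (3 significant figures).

Q ≈ -18900 J

Isothermal ⇒ ΔU = 0, so Q = W = nRT ln(V₂/V₁).
Q = (4.06)(8.314)(414) ln(6.45/25) = 13975 × -1.355 = -18933 J.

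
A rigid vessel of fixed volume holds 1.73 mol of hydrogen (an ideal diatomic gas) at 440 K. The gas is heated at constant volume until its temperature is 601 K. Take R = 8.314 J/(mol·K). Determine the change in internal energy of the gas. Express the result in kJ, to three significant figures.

Constant volume ⇒ W = 0, so Q = ΔU = nCᵥΔT with Cᵥ = 5R/2 = 20.79 J/(mol·K).
ΔU = (1.73)(20.79)(601 − 440) = 5789 J.

ΔU ≈ 5.79 kJ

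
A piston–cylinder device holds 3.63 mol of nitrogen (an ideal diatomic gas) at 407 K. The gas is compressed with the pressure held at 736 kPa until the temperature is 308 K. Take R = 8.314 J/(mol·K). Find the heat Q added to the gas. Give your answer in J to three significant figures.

Q ≈ -10500 J

Isobaric: W = nRΔT = (3.63)(8.314)(-99) = -2988 J.
ΔU = nCᵥΔT with Cᵥ = 5R/2: ΔU = (3.63)(20.79)(-99) = -7470 J.
Q = ΔU + W = -7470 − 2988 = -10457 J.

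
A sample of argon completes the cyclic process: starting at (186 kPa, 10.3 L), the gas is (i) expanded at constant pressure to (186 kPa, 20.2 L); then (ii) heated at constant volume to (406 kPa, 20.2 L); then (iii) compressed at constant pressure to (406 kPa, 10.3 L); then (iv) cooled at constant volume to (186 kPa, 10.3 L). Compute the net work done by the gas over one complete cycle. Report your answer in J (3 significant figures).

Constant-volume legs do no work.
W(i) = (186)(20.2 − 10.3) = 1841 J; W(iii) = (406)(10.3 − 20.2) = -4019 J.
W_net = 1841 − 4019 = -2178 J (the counter-clockwise enclosed area).

W_net ≈ -2180 J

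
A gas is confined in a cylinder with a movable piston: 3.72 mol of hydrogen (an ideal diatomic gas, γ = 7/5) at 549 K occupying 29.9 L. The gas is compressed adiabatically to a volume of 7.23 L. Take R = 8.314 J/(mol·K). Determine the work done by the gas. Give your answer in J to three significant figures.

Adiabatic: TV^(γ−1) = const with γ = 7/5.
T₂ = T₁ (V₁/V₂)^(γ−1) = 549 × (29.9/7.23)^0.4 = 549 × 1.764 = 968.7 K.
W_by = nCᵥ(T₁ − T₂) = (3.72)(20.79)(549 − 968.7) = -32451 J.

W ≈ -32500 J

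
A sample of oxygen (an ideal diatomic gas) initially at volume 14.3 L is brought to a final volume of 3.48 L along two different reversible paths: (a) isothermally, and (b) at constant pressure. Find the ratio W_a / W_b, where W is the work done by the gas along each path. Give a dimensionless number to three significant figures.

Path (a) isothermal: W = P₁V₁ ln(V₂/V₁) → W_a/(P₁V₁) = -1.413.
Path (b) isobaric: W = P₁(V₂ − V₁) → W_b/(P₁V₁) = -0.7566.
W_a / W_b = -1.413 / -0.7566 = 1.868.

W_a / W_b ≈ 1.87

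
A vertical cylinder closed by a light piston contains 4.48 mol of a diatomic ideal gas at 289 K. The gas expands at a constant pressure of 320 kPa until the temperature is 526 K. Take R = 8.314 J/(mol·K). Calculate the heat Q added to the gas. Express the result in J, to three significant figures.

Q ≈ 30900 J

Isobaric: W = nRΔT = (4.48)(8.314)(237) = 8827 J.
ΔU = nCᵥΔT with Cᵥ = 5R/2: ΔU = (4.48)(20.79)(237) = 22069 J.
Q = ΔU + W = 22069 + 8827 = 30896 J.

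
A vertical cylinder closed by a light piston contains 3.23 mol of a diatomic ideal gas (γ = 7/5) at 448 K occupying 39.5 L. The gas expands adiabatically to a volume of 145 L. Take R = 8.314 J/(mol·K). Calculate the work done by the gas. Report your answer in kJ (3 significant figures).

Adiabatic: TV^(γ−1) = const with γ = 7/5.
T₂ = T₁ (V₁/V₂)^(γ−1) = 448 × (39.5/145)^0.4 = 448 × 0.5944 = 266.3 K.
W_by = nCᵥ(T₁ − T₂) = (3.23)(20.79)(448 − 266.3) = 12199 J.

W ≈ 12.2 kJ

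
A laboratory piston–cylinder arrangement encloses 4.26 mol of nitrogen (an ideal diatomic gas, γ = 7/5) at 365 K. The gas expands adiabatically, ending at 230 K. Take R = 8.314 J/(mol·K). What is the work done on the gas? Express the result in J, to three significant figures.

Adiabatic ⇒ Q = 0, so W_by = −ΔU = nCᵥ(T₁ − T₂).
Cᵥ = 5R/2 = 20.79 J/(mol·K).
W = (4.26)(20.79)(365 − 230) = 11953 J.
Work on gas = −W_by = -11953 J.

W ≈ -12000 J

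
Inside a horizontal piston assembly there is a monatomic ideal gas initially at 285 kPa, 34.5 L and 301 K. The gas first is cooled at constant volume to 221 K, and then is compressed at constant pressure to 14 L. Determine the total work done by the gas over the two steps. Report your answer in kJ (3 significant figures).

W_total ≈ -4.29 kJ

Step 1 (isochoric): W = 0 (constant volume).
After step 1: P = 209.3 kPa (V unchanged).
Step 2 (isobaric): W = PΔV = (209.3 kPa)(14 − 34.5 L) = -4290 J.
W_total = 0 − 4290 = -4290 J.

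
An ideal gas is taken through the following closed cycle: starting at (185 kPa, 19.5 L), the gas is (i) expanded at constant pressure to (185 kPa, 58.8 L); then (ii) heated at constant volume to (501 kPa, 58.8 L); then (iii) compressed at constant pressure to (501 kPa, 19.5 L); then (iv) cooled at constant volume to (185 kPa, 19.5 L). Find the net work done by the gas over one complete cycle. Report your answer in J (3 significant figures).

W_net ≈ -12400 J

Constant-volume legs do no work.
W(i) = (185)(58.8 − 19.5) = 7270 J; W(iii) = (501)(19.5 − 58.8) = -19689 J.
W_net = 7270 − 19689 = -12419 J (the counter-clockwise enclosed area).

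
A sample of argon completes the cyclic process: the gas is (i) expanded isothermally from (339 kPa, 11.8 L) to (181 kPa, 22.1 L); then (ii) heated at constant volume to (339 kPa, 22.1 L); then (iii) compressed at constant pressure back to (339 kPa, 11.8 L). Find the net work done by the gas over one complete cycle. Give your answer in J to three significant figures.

W_net ≈ -982 J

Leg (i): W = PᵢVᵢ ln(V_f/Vᵢ) = (4000) ln(22.1/11.8) = 2510 J.
Leg (ii): W = 0.
Leg (iii): W = PΔV = (339)(11.8 − 22.1) = -3492 J.
W_net = 2510 − 3492 = -981.7 J.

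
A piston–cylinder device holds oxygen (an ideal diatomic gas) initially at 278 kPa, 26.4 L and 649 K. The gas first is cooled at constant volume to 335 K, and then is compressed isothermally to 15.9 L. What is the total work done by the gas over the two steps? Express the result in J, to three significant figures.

W_total ≈ -1920 J

Step 1 (isochoric): W = 0 (constant volume).
After step 1: P = 143.5 kPa (V unchanged).
Step 2 (isothermal): W = P₁V₁ ln(V₂/V₁) = (3788) ln(15.9/26.4) = -1921 J.
W_total = 0 − 1921 = -1921 J.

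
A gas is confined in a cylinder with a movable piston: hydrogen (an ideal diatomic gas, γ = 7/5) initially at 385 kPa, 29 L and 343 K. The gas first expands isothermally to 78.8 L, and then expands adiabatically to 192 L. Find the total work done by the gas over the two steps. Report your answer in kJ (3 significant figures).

Step 1 (isothermal): W = P₁V₁ ln(V₂/V₁) = (11165) ln(78.8/29) = 11161 J.
After step 1: P = 141.7 kPa, V = 78.8 L, T = 343 K.
Step 2 (adiabatic): W = (P₁V₁ − P₂V₂)/(γ−1) = (11165 − 7819)/0.4 = 8365 J.
W_total = 11161 + 8365 = 19526 J.

W_total ≈ 19.5 kJ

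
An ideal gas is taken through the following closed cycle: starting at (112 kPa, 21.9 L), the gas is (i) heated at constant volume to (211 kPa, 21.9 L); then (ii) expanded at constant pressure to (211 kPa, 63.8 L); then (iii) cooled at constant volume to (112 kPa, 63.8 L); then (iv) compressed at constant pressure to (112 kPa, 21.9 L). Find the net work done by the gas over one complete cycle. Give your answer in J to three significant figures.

W_net ≈ 4150 J

Constant-volume legs do no work.
W(ii) = (211)(63.8 − 21.9) = 8841 J; W(iv) = (112)(21.9 − 63.8) = -4693 J.
W_net = 8841 − 4693 = 4148 J (the clockwise enclosed area).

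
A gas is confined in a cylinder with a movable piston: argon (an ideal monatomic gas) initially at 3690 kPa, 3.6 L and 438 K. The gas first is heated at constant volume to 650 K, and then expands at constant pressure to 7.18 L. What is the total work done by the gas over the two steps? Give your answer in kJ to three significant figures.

W_total ≈ 19.6 kJ

Step 1 (isochoric): W = 0 (constant volume).
After step 1: P = 5476 kPa (V unchanged).
Step 2 (isobaric): W = PΔV = (5476 kPa)(7.18 − 3.6 L) = 19604 J.
W_total = 0 + 19604 = 19604 J.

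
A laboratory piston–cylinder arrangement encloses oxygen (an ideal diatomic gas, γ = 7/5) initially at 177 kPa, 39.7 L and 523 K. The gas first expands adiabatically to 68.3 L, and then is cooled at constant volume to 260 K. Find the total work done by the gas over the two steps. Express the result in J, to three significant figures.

Step 1 (adiabatic): W = (P₁V₁ − P₂V₂)/(γ−1) = (7027 − 5656)/0.4 = 3427 J.
Step 2 (isochoric): W = 0 (constant volume).
W_total = 3427 + 0 = 3427 J.

W_total ≈ 3430 J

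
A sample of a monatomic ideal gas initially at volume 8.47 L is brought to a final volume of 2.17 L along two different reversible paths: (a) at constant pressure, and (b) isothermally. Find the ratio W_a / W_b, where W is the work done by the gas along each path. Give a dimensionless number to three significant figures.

W_a / W_b ≈ 0.546

Path (a) isobaric: W = P₁(V₂ − V₁) → W_a/(P₁V₁) = -0.7438.
Path (b) isothermal: W = P₁V₁ ln(V₂/V₁) → W_b/(P₁V₁) = -1.362.
W_a / W_b = -0.7438 / -1.362 = 0.5462.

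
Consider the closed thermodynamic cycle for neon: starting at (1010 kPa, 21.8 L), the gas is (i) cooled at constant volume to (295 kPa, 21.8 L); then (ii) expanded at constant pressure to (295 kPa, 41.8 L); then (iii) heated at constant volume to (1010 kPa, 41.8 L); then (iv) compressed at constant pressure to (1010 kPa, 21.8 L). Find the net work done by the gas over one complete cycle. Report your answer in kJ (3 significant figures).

W_net ≈ -14.3 kJ

Constant-volume legs do no work.
W(ii) = (295)(41.8 − 21.8) = 5900 J; W(iv) = (1010)(21.8 − 41.8) = -20200 J.
W_net = 5900 − 20200 = -14300 J (the counter-clockwise enclosed area).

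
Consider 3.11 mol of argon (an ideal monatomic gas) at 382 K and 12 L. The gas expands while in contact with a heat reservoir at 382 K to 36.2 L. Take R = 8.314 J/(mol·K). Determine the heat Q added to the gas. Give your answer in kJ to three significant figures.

Q ≈ 10.9 kJ

Isothermal ⇒ ΔU = 0, so Q = W = nRT ln(V₂/V₁).
Q = (3.11)(8.314)(382) ln(36.2/12) = 9877 × 1.104 = 10906 J.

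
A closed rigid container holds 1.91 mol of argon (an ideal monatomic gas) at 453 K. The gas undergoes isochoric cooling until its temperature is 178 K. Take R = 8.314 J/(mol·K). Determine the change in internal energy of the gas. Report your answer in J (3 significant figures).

Constant volume ⇒ W = 0, so Q = ΔU = nCᵥΔT with Cᵥ = 3R/2 = 12.47 J/(mol·K).
ΔU = (1.91)(12.47)(178 − 453) = -6550 J.

ΔU ≈ -6550 J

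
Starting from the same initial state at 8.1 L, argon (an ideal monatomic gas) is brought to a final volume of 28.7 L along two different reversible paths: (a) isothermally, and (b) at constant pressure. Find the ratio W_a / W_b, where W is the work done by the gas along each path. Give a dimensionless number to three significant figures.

Path (a) isothermal: W = P₁V₁ ln(V₂/V₁) → W_a/(P₁V₁) = 1.265.
Path (b) isobaric: W = P₁(V₂ − V₁) → W_b/(P₁V₁) = 2.543.
W_a / W_b = 1.265 / 2.543 = 0.4974.

W_a / W_b ≈ 0.497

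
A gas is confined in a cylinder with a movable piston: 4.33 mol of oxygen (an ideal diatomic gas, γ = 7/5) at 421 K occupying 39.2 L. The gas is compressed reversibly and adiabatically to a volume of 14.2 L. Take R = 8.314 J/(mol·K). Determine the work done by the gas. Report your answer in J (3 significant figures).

W ≈ -19000 J

Adiabatic: TV^(γ−1) = const with γ = 7/5.
T₂ = T₁ (V₁/V₂)^(γ−1) = 421 × (39.2/14.2)^0.4 = 421 × 1.501 = 631.9 K.
W_by = nCᵥ(T₁ − T₂) = (4.33)(20.79)(421 − 631.9) = -18985 J.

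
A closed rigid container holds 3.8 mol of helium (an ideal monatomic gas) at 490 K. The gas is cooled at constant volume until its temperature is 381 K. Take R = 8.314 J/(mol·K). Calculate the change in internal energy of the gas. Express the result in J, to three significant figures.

Constant volume ⇒ W = 0, so Q = ΔU = nCᵥΔT with Cᵥ = 3R/2 = 12.47 J/(mol·K).
ΔU = (3.8)(12.47)(381 − 490) = -5165 J.

ΔU ≈ -5170 J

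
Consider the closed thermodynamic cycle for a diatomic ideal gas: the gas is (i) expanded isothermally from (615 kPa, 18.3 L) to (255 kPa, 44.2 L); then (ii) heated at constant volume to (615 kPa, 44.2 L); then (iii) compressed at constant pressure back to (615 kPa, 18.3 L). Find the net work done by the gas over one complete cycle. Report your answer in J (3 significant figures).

Leg (i): W = PᵢVᵢ ln(V_f/Vᵢ) = (11254) ln(44.2/18.3) = 9924 J.
Leg (ii): W = 0.
Leg (iii): W = PΔV = (615)(18.3 − 44.2) = -15929 J.
W_net = 9924 − 15929 = -6004 J.

W_net ≈ -6000 J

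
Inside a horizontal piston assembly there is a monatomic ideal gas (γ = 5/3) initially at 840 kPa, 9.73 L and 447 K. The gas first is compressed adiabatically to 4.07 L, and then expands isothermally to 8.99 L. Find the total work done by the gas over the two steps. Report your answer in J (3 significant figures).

Step 1 (adiabatic): W = (P₁V₁ − P₂V₂)/(γ−1) = (8173 − 14613)/0.667 = -9660 J.
After step 1: P = 3590 kPa, V = 4.07 L, T = 799.2 K.
Step 2 (isothermal): W = P₁V₁ ln(V₂/V₁) = (14613) ln(8.99/4.07) = 11580 J.
W_total = -9660 + 11580 = 1921 J.

W_total ≈ 1920 J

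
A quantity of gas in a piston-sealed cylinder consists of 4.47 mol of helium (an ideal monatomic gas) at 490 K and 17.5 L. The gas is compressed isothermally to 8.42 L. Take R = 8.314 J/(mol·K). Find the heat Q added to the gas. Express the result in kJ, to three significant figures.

Q ≈ -13.3 kJ

Isothermal ⇒ ΔU = 0, so Q = W = nRT ln(V₂/V₁).
Q = (4.47)(8.314)(490) ln(8.42/17.5) = 18210 × -0.7316 = -13322 J.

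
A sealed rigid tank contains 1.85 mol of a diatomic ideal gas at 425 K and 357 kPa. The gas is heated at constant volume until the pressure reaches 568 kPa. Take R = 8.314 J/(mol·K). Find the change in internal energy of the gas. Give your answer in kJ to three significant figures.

ΔU ≈ 9.66 kJ

Constant volume ⇒ W = 0, so Q = ΔU = nCᵥΔT with Cᵥ = 5R/2 = 20.79 J/(mol·K).
At constant V, T₂/T₁ = P₂/P₁ ⇒ ΔT = T₁(P₂/P₁ − 1) = 425·(568/357 − 1) = 251.2 K.
ΔU = (1.85)(20.79)(251.2) = 9659 J.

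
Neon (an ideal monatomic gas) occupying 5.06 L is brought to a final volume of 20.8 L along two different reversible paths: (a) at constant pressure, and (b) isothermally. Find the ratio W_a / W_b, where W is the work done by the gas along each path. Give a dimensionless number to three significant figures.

Path (a) isobaric: W = P₁(V₂ − V₁) → W_a/(P₁V₁) = 3.111.
Path (b) isothermal: W = P₁V₁ ln(V₂/V₁) → W_b/(P₁V₁) = 1.414.
W_a / W_b = 3.111 / 1.414 = 2.201.

W_a / W_b ≈ 2.20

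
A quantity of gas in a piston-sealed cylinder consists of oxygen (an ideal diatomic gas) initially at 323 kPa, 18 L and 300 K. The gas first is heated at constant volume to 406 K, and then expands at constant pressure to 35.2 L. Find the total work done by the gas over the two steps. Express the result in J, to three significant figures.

W_total ≈ 7520 J

Step 1 (isochoric): W = 0 (constant volume).
After step 1: P = 437.1 kPa (V unchanged).
Step 2 (isobaric): W = PΔV = (437.1 kPa)(35.2 − 18 L) = 7519 J.
W_total = 0 + 7519 = 7519 J.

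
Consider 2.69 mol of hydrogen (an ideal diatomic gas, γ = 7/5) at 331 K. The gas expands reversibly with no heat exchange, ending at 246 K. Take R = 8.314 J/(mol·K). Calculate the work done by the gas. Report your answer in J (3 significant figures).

Adiabatic ⇒ Q = 0, so W_by = −ΔU = nCᵥ(T₁ − T₂).
Cᵥ = 5R/2 = 20.79 J/(mol·K).
W = (2.69)(20.79)(331 − 246) = 4752 J.

W ≈ 4750 J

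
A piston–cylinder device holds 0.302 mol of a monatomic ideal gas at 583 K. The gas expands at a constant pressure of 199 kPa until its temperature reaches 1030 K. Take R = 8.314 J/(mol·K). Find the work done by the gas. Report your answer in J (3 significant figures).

W ≈ 1120 J

Isobaric: W = P ΔV = nR ΔT.
W = (0.302)(8.314)(1030 − 583) = 1122 J.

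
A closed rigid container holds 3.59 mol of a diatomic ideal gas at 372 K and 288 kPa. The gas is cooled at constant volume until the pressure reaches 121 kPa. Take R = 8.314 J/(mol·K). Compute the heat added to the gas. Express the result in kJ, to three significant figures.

Q ≈ -16.1 kJ

Constant volume ⇒ W = 0, so Q = ΔU = nCᵥΔT with Cᵥ = 5R/2 = 20.79 J/(mol·K).
At constant V, T₂/T₁ = P₂/P₁ ⇒ ΔT = T₁(P₂/P₁ − 1) = 372·(121/288 − 1) = -215.7 K.
ΔU = (3.59)(20.79)(-215.7) = -16096 J.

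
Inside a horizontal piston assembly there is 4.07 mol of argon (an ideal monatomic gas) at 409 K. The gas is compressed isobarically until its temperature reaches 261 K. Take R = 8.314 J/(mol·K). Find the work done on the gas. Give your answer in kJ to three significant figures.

Isobaric: W = P ΔV = nR ΔT.
W = (4.07)(8.314)(261 − 409) = -5008 J.
Work on gas = −W_by = 5008 J.

W ≈ 5.01 kJ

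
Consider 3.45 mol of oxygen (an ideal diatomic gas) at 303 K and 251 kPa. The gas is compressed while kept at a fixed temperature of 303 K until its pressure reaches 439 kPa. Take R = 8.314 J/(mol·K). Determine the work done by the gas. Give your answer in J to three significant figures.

Isothermal process: W = nRT ln(V₂/V₁) = nRT ln(P₁/P₂).
W = (3.45)(8.314)(303) × ln(251/439)
  = 8691 × ln(0.5718) = 8691 × -0.559
W_by_gas = -4859 J.

W ≈ -4860 J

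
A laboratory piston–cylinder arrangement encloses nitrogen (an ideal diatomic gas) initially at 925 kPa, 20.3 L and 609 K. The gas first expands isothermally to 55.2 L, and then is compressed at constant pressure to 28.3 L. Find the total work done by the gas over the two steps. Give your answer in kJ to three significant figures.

Step 1 (isothermal): W = P₁V₁ ln(V₂/V₁) = (18778) ln(55.2/20.3) = 18784 J.
After step 1: P = 340.2 kPa, V = 55.2 L, T = 609 K.
Step 2 (isobaric): W = PΔV = (340.2 kPa)(28.3 − 55.2 L) = -9151 J.
W_total = 18784 − 9151 = 9633 J.

W_total ≈ 9.63 kJ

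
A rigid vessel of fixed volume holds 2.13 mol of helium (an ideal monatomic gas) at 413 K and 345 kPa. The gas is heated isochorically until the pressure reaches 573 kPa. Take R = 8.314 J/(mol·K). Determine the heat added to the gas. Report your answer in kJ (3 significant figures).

Q ≈ 7.25 kJ

Constant volume ⇒ W = 0, so Q = ΔU = nCᵥΔT with Cᵥ = 3R/2 = 12.47 J/(mol·K).
At constant V, T₂/T₁ = P₂/P₁ ⇒ ΔT = T₁(P₂/P₁ − 1) = 413·(573/345 − 1) = 272.9 K.
ΔU = (2.13)(12.47)(272.9) = 7250 J.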